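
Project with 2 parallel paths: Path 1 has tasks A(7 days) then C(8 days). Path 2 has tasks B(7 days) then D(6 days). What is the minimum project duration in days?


Path 1 = 7 + 8 = 15 days
Path 2 = 7 + 6 = 13 days
Duration = max(15, 13) = 15 days

15 days


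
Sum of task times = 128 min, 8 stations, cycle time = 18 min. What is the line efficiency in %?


Formula: Efficiency = Sum of Task Times / (N_stations * CT) * 100
Total station capacity = 8 stations * 18 min = 144 min
Efficiency = 128 / 144 * 100 = 88.9%

88.9%


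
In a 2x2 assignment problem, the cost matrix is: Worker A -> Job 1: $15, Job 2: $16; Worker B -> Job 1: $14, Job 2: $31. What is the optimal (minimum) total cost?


Option 1: A->1 + B->2 = $15 + $31 = $46
Option 2: A->2 + B->1 = $16 + $14 = $30
Min cost = min($46, $30) = $30

$30


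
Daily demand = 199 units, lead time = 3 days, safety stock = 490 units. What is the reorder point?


Formula: ROP = (Daily Demand * Lead Time) + Safety Stock
Demand during lead time = 199 * 3 = 597 units
ROP = 597 + 490 = 1087 units

1087 units


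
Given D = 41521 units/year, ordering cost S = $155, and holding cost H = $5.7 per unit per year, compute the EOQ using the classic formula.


Formula: EOQ = sqrt(2 * D * S / H)
Numerator: 2 * 41521 * 155 = 12871510
2DS/H = 12871510 / 5.7 = 2258159.6
EOQ = sqrt(2258159.6) = 1502.7 units

1502.7 units


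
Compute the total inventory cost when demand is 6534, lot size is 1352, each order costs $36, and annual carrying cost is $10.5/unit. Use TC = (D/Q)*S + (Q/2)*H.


TC = 6534/1352 * 36 + 1352/2 * 10.5

$7271.98


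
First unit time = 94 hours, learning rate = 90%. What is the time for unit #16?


Formula: T_n = T_1 * (learning_rate)^(log2(n)) where learning_rate = rate/100
Doublings = log2(16) = 4
T_n = 94 * 0.9^4
T_n = 94 * 0.6561 = 61.7 hours

61.7 hours


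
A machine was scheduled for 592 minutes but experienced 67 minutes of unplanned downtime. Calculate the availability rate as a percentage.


Formula: Availability = (Planned Time - Downtime) / Planned Time * 100
Uptime = 592 - 67 = 525 min
Availability = 525 / 592 * 100 = 88.7%

88.7%


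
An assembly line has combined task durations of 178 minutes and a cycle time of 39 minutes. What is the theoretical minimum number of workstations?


Formula: N_min = ceil(Sum of Task Times / Cycle Time)
N_min = ceil(178 min / 39 min) = ceil(4.5641)
N_min = 5 stations

5


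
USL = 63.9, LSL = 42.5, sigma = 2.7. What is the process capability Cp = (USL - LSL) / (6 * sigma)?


Cp = (63.9 - 42.5) / (6 * 2.7)

1.32


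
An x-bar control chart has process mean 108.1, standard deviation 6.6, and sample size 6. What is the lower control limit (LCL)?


LCL = 108.1 - 3 * 6.6 / sqrt(6)

100.02


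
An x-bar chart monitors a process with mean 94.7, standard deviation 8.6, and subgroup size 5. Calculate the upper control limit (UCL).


UCL = 94.7 + 3 * 8.6 / sqrt(5)

106.24


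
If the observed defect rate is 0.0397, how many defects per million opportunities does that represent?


DPMO = defect_rate * 1000000 = 0.0397 * 1000000

39700


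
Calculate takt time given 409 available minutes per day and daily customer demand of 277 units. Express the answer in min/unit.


Formula: Takt Time = Available Production Time / Customer Demand
Takt = 409 min/day / 277 units/day
Takt = 1.48 min/unit

1.48 min/unit


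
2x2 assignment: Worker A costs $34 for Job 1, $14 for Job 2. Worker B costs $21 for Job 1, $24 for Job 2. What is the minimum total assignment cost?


Option 1: A->1 + B->2 = $34 + $24 = $58
Option 2: A->2 + B->1 = $14 + $21 = $35
Min cost = min($58, $35) = $35

$35


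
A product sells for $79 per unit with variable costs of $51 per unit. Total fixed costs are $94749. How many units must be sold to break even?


Formula: BEQ = Fixed Costs / (Price - Variable Cost)
Contribution margin = $79 - $51 = $28/unit
BEQ = ceil($94749 / $28/unit) = ceil(3383.89) = 3384 units

3384 units


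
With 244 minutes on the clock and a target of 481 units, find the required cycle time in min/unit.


Formula: CT = Available Time / Number of Units
CT = 244 min / 481 units
CT = 0.51 min/unit

0.51 min/unit


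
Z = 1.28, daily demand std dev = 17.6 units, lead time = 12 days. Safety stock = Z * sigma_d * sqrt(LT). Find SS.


Formula: SS = z * sigma_d * sqrt(LT)
sqrt(LT) = sqrt(12) = 3.4641
SS = 1.28 * 17.6 * 3.4641
SS = 78.0 units

78.0 units


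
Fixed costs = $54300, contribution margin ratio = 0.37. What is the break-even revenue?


Formula: BER = Fixed Costs / Contribution Margin Ratio
BER = $54300 / 0.37
BER = $146756.76 (to the nearest cent)

$146756.76


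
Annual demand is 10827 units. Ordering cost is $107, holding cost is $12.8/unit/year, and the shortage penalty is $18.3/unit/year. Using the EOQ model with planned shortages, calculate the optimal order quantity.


Formula: EOQ* = sqrt(2DS/H) * sqrt((H+P)/P)
Base EOQ = sqrt(2*10827*107/12.8) = 425.46 units
Correction = sqrt((12.8+18.3)/18.3) = 1.30363
EOQ* = 425.46 * 1.30363 = 554.6 units

554.6 units


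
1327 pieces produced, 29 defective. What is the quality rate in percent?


Formula: Quality Rate = Good Pieces / Total Pieces * 100
Good pieces = 1327 - 29 = 1298
QR = 1298 / 1327 * 100 = 97.8%

97.8%


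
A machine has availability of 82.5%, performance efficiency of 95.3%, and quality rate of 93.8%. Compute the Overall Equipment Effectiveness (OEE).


Formula: OEE = Availability * Performance * Quality / 10000
A * P = 82.5% * 95.3% / 100 = 78.62%
OEE = 78.62% * 93.8% / 100 = 73.7%

73.7%


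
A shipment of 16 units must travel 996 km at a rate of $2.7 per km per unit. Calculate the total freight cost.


TC = dist * cost * units = 996 * 2.7 * 16 = $43027.20

$43027.20


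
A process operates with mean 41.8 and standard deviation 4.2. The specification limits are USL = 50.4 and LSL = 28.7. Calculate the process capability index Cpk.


Cpu = (50.4 - 41.8) / (3 * 4.2) = 0.68
Cpl = (41.8 - 28.7) / (3 * 4.2) = 1.04
Cpk = min(0.68, 1.04) = 0.68

0.68


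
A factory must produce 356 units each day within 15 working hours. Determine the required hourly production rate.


Formula: Production Rate = Daily Demand / Available Hours
Rate = 356 units/day / 15 hours/day
Rate = 23.7 units/hour

23.7 units/hour


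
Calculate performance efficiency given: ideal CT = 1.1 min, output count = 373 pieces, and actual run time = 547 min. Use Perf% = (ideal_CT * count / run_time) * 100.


Formula: Performance = (Ideal CT * Total Count) / Run Time * 100
Ideal output time = 1.1 * 373 = 410.3 min
Performance = 410.3 / 547 * 100 = 75.0%

75.0%


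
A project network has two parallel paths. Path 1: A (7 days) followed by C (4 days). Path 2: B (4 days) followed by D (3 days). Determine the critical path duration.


Path 1 = 7 + 4 = 11 days
Path 2 = 4 + 3 = 7 days
Duration = max(11, 7) = 11 days

11 days


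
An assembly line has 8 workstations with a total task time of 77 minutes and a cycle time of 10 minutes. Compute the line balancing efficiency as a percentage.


Formula: Efficiency = Sum of Task Times / (N_stations * CT) * 100
Total station capacity = 8 stations * 10 min = 80 min
Efficiency = 77 / 80 * 100 = 96.3%

96.3%


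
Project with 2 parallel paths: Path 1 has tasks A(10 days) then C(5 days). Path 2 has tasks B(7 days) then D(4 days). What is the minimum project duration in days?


Path 1 = 10 + 5 = 15 days
Path 2 = 7 + 4 = 11 days
Duration = max(15, 11) = 15 days

15 days


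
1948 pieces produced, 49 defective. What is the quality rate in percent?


Formula: Quality Rate = Good Pieces / Total Pieces * 100
Good pieces = 1948 - 49 = 1899
QR = 1899 / 1948 * 100 = 97.5%

97.5%


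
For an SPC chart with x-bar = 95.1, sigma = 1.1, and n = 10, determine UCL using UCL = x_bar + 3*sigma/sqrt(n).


UCL = 95.1 + 3 * 1.1 / sqrt(10)

96.14


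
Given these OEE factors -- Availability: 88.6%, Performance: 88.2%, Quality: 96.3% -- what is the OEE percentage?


Formula: OEE = Availability * Performance * Quality / 10000
A * P = 88.6% * 88.2% / 100 = 78.15%
OEE = 78.15% * 96.3% / 100 = 75.3%

75.3%


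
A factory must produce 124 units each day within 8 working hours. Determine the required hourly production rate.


Formula: Production Rate = Daily Demand / Available Hours
Rate = 124 units/day / 8 hours/day
Rate = 15.5 units/hour

15.5 units/hour


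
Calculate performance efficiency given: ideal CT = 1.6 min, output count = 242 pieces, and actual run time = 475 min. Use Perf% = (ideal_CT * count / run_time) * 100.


Formula: Performance = (Ideal CT * Total Count) / Run Time * 100
Ideal output time = 1.6 * 242 = 387.2 min
Performance = 387.2 / 475 * 100 = 81.5%

81.5%


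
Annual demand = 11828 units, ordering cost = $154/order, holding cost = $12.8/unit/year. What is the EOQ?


Formula: EOQ = sqrt(2 * D * S / H)
Numerator: 2 * 11828 * 154 = 3643024
2DS/H = 3643024 / 12.8 = 284611.3
EOQ = sqrt(284611.3) = 533.5 units

533.5 units


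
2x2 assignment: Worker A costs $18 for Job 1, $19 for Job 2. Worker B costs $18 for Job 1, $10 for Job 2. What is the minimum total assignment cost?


Option 1: A->1 + B->2 = $18 + $10 = $28
Option 2: A->2 + B->1 = $19 + $18 = $37
Min cost = min($28, $37) = $28

$28


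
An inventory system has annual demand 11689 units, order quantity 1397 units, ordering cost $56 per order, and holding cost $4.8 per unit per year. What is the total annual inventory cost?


TC = 11689/1397 * 56 + 1397/2 * 4.8

$3821.36


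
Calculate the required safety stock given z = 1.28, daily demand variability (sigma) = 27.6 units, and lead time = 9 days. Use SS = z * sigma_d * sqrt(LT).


Formula: SS = z * sigma_d * sqrt(LT)
sqrt(LT) = sqrt(9) = 3.0
SS = 1.28 * 27.6 * 3.0
SS = 106.0 units

106.0 units


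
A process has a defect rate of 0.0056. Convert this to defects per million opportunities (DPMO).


DPMO = defect_rate * 1000000 = 0.0056 * 1000000

5600


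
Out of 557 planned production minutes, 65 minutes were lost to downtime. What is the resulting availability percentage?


Formula: Availability = (Planned Time - Downtime) / Planned Time * 100
Uptime = 557 - 65 = 492 min
Availability = 492 / 557 * 100 = 88.3%

88.3%


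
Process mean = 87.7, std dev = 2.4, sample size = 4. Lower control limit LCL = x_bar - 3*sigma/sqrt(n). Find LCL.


LCL = 87.7 - 3 * 2.4 / sqrt(4)

84.1


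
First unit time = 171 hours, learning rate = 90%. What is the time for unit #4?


Formula: T_n = T_1 * (learning_rate)^(log2(n)) where learning_rate = rate/100
Doublings = log2(4) = 2
T_n = 171 * 0.9^2
T_n = 171 * 0.81 = 138.5 hours

138.5 hours


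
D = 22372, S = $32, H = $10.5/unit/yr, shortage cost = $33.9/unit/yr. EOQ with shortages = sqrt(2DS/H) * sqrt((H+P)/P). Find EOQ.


Formula: EOQ* = sqrt(2DS/H) * sqrt((H+P)/P)
Base EOQ = sqrt(2*22372*32/10.5) = 369.27 units
Correction = sqrt((10.5+33.9)/33.9) = 1.14444
EOQ* = 369.27 * 1.14444 = 422.6 units

422.6 units


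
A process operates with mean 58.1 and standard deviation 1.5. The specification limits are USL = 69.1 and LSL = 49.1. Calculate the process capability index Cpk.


Cpu = (69.1 - 58.1) / (3 * 1.5) = 2.44
Cpl = (58.1 - 49.1) / (3 * 1.5) = 2.0
Cpk = min(2.44, 2.0) = 2.0

2.0


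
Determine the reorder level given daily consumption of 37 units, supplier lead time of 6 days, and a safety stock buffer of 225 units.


Formula: ROP = (Daily Demand * Lead Time) + Safety Stock
Demand during lead time = 37 * 6 = 222 units
ROP = 222 + 225 = 447 units

447 units


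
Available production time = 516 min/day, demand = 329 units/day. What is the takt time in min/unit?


Formula: Takt Time = Available Production Time / Customer Demand
Takt = 516 min/day / 329 units/day
Takt = 1.57 min/unit

1.57 min/unit


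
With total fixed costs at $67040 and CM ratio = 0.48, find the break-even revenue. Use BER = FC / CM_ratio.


Formula: BER = Fixed Costs / Contribution Margin Ratio
BER = $67040 / 0.48
BER = $139666.67 (to the nearest cent)

$139666.67


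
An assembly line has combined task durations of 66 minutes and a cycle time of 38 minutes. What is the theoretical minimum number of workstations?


Formula: N_min = ceil(Sum of Task Times / Cycle Time)
N_min = ceil(66 min / 38 min) = ceil(1.7368)
N_min = 2 stations

2


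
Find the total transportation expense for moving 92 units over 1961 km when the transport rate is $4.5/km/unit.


TC = dist * cost * units = 1961 * 4.5 * 92 = $811854.00

$811854.00


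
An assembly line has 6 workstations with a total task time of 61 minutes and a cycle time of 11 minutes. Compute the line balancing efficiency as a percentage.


Formula: Efficiency = Sum of Task Times / (N_stations * CT) * 100
Total station capacity = 6 stations * 11 min = 66 min
Efficiency = 61 / 66 * 100 = 92.4%

92.4%


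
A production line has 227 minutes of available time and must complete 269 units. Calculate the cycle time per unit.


Formula: CT = Available Time / Number of Units
CT = 227 min / 269 units
CT = 0.84 min/unit

0.84 min/unit


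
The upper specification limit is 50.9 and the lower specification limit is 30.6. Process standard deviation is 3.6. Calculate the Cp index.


Cp = (50.9 - 30.6) / (6 * 3.6)

0.94


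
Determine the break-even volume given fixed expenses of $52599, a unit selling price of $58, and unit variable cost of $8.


Formula: BEQ = Fixed Costs / (Price - Variable Cost)
Contribution margin = $58 - $8 = $50/unit
BEQ = ceil($52599 / $50/unit) = ceil(1051.98) = 1052 units

1052 units


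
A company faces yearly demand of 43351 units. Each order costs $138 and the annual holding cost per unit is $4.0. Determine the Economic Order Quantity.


Formula: EOQ = sqrt(2 * D * S / H)
Numerator: 2 * 43351 * 138 = 11964876
2DS/H = 11964876 / 4.0 = 2991219.0
EOQ = sqrt(2991219.0) = 1729.5 units

1729.5 units


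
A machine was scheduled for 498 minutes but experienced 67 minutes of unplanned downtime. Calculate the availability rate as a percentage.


Formula: Availability = (Planned Time - Downtime) / Planned Time * 100
Uptime = 498 - 67 = 431 min
Availability = 431 / 498 * 100 = 86.5%

86.5%


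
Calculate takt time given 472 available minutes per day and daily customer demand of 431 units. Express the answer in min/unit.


Formula: Takt Time = Available Production Time / Customer Demand
Takt = 472 min/day / 431 units/day
Takt = 1.1 min/unit

1.1 min/unit


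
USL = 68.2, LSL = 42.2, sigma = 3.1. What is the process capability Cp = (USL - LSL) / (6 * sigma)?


Cp = (68.2 - 42.2) / (6 * 3.1)

1.4


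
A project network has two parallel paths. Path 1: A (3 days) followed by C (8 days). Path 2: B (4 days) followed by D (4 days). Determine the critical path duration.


Path 1 = 3 + 8 = 11 days
Path 2 = 4 + 4 = 8 days
Duration = max(11, 8) = 11 days

11 days


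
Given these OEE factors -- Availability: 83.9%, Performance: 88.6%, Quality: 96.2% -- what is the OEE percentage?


Formula: OEE = Availability * Performance * Quality / 10000
A * P = 83.9% * 88.6% / 100 = 74.34%
OEE = 74.34% * 96.2% / 100 = 71.5%

71.5%


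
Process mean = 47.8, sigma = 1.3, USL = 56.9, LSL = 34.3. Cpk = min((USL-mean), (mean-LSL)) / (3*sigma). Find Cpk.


Cpu = (56.9 - 47.8) / (3 * 1.3) = 2.33
Cpl = (47.8 - 34.3) / (3 * 1.3) = 3.46
Cpk = min(2.33, 3.46) = 2.33

2.33


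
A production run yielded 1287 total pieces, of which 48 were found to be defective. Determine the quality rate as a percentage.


Formula: Quality Rate = Good Pieces / Total Pieces * 100
Good pieces = 1287 - 48 = 1239
QR = 1239 / 1287 * 100 = 96.3%

96.3%


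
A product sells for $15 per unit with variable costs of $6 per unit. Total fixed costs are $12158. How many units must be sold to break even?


Formula: BEQ = Fixed Costs / (Price - Variable Cost)
Contribution margin = $15 - $6 = $9/unit
BEQ = ceil($12158 / $9/unit) = ceil(1350.89) = 1351 units

1351 units


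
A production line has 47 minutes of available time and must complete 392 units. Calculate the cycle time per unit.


Formula: CT = Available Time / Number of Units
CT = 47 min / 392 units
CT = 0.12 min/unit

0.12 min/unit


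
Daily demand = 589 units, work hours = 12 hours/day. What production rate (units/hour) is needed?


Formula: Production Rate = Daily Demand / Available Hours
Rate = 589 units/day / 12 hours/day
Rate = 49.1 units/hour

49.1 units/hour


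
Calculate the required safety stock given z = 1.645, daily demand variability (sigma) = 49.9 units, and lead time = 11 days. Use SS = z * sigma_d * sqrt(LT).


Formula: SS = z * sigma_d * sqrt(LT)
sqrt(LT) = sqrt(11) = 3.3166
SS = 1.645 * 49.9 * 3.3166
SS = 272.2 units

272.2 units


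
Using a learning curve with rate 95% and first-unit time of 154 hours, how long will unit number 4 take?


Formula: T_n = T_1 * (learning_rate)^(log2(n)) where learning_rate = rate/100
Doublings = log2(4) = 2
T_n = 154 * 0.95^2
T_n = 154 * 0.9025 = 139.0 hours

139.0 hours


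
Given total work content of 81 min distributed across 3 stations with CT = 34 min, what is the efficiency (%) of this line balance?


Formula: Efficiency = Sum of Task Times / (N_stations * CT) * 100
Total station capacity = 3 stations * 34 min = 102 min
Efficiency = 81 / 102 * 100 = 79.4%

79.4%


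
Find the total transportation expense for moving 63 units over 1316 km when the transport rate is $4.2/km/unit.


TC = dist * cost * units = 1316 * 4.2 * 63 = $348213.60

$348213.60


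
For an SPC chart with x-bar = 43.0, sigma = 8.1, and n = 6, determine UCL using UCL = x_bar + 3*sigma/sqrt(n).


UCL = 43.0 + 3 * 8.1 / sqrt(6)

52.92


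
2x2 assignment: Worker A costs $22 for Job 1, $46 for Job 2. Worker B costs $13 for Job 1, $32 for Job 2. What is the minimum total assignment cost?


Option 1: A->1 + B->2 = $22 + $32 = $54
Option 2: A->2 + B->1 = $46 + $13 = $59
Min cost = min($54, $59) = $54

$54


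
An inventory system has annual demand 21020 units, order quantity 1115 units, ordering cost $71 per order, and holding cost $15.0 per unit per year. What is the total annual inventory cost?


TC = 21020/1115 * 71 + 1115/2 * 15.0

$9700.99


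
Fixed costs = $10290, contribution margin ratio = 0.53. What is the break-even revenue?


Formula: BER = Fixed Costs / Contribution Margin Ratio
BER = $10290 / 0.53
BER = $19415.09 (to the nearest cent)

$19415.09


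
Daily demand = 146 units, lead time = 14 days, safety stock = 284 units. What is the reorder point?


Formula: ROP = (Daily Demand * Lead Time) + Safety Stock
Demand during lead time = 146 * 14 = 2044 units
ROP = 2044 + 284 = 2328 units

2328 units


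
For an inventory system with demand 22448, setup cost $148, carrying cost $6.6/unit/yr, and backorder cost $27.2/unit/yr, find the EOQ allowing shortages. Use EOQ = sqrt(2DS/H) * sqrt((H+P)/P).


Formula: EOQ* = sqrt(2DS/H) * sqrt((H+P)/P)
Base EOQ = sqrt(2*22448*148/6.6) = 1003.37 units
Correction = sqrt((6.6+27.2)/27.2) = 1.11474
EOQ* = 1003.37 * 1.11474 = 1118.5 units

1118.5 units


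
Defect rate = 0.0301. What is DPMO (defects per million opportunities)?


DPMO = defect_rate * 1000000 = 0.0301 * 1000000

30100


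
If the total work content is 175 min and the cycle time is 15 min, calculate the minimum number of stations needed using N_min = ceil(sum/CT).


Formula: N_min = ceil(Sum of Task Times / Cycle Time)
N_min = ceil(175 min / 15 min) = ceil(11.6667)
N_min = 12 stations

12


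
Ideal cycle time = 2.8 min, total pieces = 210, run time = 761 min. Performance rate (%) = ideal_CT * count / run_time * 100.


Formula: Performance = (Ideal CT * Total Count) / Run Time * 100
Ideal output time = 2.8 * 210 = 588.0 min
Performance = 588.0 / 761 * 100 = 77.3%

77.3%


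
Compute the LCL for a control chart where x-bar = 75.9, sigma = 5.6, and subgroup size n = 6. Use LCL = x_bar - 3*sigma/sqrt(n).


LCL = 75.9 - 3 * 5.6 / sqrt(6)

69.04


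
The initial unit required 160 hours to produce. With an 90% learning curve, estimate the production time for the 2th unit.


Formula: T_n = T_1 * (learning_rate)^(log2(n)) where learning_rate = rate/100
Doublings = log2(2) = 1
T_n = 160 * 0.9^1
T_n = 160 * 0.9 = 144.0 hours

144.0 hours


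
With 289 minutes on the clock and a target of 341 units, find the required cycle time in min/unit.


Formula: CT = Available Time / Number of Units
CT = 289 min / 341 units
CT = 0.85 min/unit

0.85 min/unit


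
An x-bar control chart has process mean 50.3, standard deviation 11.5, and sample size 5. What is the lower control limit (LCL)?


LCL = 50.3 - 3 * 11.5 / sqrt(5)

34.87


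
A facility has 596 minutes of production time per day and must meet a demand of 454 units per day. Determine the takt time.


Formula: Takt Time = Available Production Time / Customer Demand
Takt = 596 min/day / 454 units/day
Takt = 1.31 min/unit

1.31 min/unit


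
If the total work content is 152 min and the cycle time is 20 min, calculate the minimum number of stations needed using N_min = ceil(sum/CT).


Formula: N_min = ceil(Sum of Task Times / Cycle Time)
N_min = ceil(152 min / 20 min) = ceil(7.6)
N_min = 8 stations

8


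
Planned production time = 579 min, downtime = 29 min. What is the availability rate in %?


Formula: Availability = (Planned Time - Downtime) / Planned Time * 100
Uptime = 579 - 29 = 550 min
Availability = 550 / 579 * 100 = 95.0%

95.0%


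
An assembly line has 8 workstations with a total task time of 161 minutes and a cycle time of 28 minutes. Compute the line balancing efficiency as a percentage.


Formula: Efficiency = Sum of Task Times / (N_stations * CT) * 100
Total station capacity = 8 stations * 28 min = 224 min
Efficiency = 161 / 224 * 100 = 71.9%

71.9%


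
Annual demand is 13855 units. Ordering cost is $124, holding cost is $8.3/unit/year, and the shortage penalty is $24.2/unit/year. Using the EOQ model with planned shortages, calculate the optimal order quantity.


Formula: EOQ* = sqrt(2DS/H) * sqrt((H+P)/P)
Base EOQ = sqrt(2*13855*124/8.3) = 643.41 units
Correction = sqrt((8.3+24.2)/24.2) = 1.15887
EOQ* = 643.41 * 1.15887 = 745.6 units

745.6 units


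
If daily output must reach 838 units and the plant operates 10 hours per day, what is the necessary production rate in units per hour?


Formula: Production Rate = Daily Demand / Available Hours
Rate = 838 units/day / 10 hours/day
Rate = 83.8 units/hour

83.8 units/hour


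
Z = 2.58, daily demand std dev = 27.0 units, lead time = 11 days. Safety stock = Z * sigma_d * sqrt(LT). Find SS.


Formula: SS = z * sigma_d * sqrt(LT)
sqrt(LT) = sqrt(11) = 3.3166
SS = 2.58 * 27.0 * 3.3166
SS = 231.0 units

231.0 units


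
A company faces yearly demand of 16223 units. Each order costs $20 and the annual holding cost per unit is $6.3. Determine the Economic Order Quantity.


Formula: EOQ = sqrt(2 * D * S / H)
Numerator: 2 * 16223 * 20 = 648920
2DS/H = 648920 / 6.3 = 103003.2
EOQ = sqrt(103003.2) = 320.9 units

320.9 units


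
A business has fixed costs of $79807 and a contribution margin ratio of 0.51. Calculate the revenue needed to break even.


Formula: BER = Fixed Costs / Contribution Margin Ratio
BER = $79807 / 0.51
BER = $156484.31 (to the nearest cent)

$156484.31


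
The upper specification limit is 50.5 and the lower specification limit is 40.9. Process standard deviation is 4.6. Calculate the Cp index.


Cp = (50.5 - 40.9) / (6 * 4.6)

0.35


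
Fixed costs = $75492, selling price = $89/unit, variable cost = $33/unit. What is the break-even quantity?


Formula: BEQ = Fixed Costs / (Price - Variable Cost)
Contribution margin = $89 - $33 = $56/unit
BEQ = ceil($75492 / $56/unit) = ceil(1348.07) = 1349 units

1349 units


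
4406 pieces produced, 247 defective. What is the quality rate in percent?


Formula: Quality Rate = Good Pieces / Total Pieces * 100
Good pieces = 4406 - 247 = 4159
QR = 4159 / 4406 * 100 = 94.4%

94.4%


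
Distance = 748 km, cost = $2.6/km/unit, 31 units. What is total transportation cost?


TC = dist * cost * units = 748 * 2.6 * 31 = $60288.80

$60288.80


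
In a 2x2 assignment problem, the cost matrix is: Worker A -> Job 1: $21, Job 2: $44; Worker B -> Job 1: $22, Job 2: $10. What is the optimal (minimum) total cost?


Option 1: A->1 + B->2 = $21 + $10 = $31
Option 2: A->2 + B->1 = $44 + $22 = $66
Min cost = min($31, $66) = $31

$31


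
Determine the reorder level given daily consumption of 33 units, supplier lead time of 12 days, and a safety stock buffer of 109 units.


Formula: ROP = (Daily Demand * Lead Time) + Safety Stock
Demand during lead time = 33 * 12 = 396 units
ROP = 396 + 109 = 505 units

505 units


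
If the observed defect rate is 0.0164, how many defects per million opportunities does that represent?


DPMO = defect_rate * 1000000 = 0.0164 * 1000000

16400


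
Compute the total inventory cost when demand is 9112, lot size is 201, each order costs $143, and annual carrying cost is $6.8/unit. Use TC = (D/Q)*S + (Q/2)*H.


TC = 9112/201 * 143 + 201/2 * 6.8

$7166.07


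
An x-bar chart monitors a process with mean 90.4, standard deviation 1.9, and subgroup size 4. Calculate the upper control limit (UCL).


UCL = 90.4 + 3 * 1.9 / sqrt(4)

93.25


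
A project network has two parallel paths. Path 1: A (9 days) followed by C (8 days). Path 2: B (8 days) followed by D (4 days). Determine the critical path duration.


Path 1 = 9 + 8 = 17 days
Path 2 = 8 + 4 = 12 days
Duration = max(17, 12) = 17 days

17 days


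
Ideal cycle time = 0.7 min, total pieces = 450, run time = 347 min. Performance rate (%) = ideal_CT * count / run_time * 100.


Formula: Performance = (Ideal CT * Total Count) / Run Time * 100
Ideal output time = 0.7 * 450 = 315.0 min
Performance = 315.0 / 347 * 100 = 90.8%

90.8%


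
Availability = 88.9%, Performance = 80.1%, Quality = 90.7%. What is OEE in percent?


Formula: OEE = Availability * Performance * Quality / 10000
A * P = 88.9% * 80.1% / 100 = 71.21%
OEE = 71.21% * 90.7% / 100 = 64.6%

64.6%


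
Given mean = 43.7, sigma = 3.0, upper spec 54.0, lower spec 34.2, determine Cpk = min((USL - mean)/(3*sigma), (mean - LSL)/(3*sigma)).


Cpu = (54.0 - 43.7) / (3 * 3.0) = 1.14
Cpl = (43.7 - 34.2) / (3 * 3.0) = 1.06
Cpk = min(1.14, 1.06) = 1.06

1.06


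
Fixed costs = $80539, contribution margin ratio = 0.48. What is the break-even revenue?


Formula: BER = Fixed Costs / Contribution Margin Ratio
BER = $80539 / 0.48
BER = $167789.58 (to the nearest cent)

$167789.58


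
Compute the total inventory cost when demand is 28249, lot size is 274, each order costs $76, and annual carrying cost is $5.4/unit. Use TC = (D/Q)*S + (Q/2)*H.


TC = 28249/274 * 76 + 274/2 * 5.4

$8575.29


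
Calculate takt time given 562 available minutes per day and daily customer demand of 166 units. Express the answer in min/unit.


Formula: Takt Time = Available Production Time / Customer Demand
Takt = 562 min/day / 166 units/day
Takt = 3.39 min/unit

3.39 min/unit


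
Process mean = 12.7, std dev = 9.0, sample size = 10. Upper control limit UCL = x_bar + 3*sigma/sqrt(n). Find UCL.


UCL = 12.7 + 3 * 9.0 / sqrt(10)

21.24


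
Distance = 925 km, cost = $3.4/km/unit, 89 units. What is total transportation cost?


TC = dist * cost * units = 925 * 3.4 * 89 = $279905.00

$279905.00


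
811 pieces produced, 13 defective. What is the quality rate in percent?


Formula: Quality Rate = Good Pieces / Total Pieces * 100
Good pieces = 811 - 13 = 798
QR = 798 / 811 * 100 = 98.4%

98.4%


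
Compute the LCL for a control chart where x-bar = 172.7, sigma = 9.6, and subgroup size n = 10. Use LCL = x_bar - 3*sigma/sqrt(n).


LCL = 172.7 - 3 * 9.6 / sqrt(10)

163.59


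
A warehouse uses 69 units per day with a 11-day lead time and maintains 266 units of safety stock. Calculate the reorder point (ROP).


Formula: ROP = (Daily Demand * Lead Time) + Safety Stock
Demand during lead time = 69 * 11 = 759 units
ROP = 759 + 266 = 1025 units

1025 units


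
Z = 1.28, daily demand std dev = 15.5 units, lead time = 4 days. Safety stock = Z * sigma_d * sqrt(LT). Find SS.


Formula: SS = z * sigma_d * sqrt(LT)
sqrt(LT) = sqrt(4) = 2.0
SS = 1.28 * 15.5 * 2.0
SS = 39.7 units

39.7 units


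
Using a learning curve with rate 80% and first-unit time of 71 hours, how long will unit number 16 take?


Formula: T_n = T_1 * (learning_rate)^(log2(n)) where learning_rate = rate/100
Doublings = log2(16) = 4
T_n = 71 * 0.8^4
T_n = 71 * 0.4096 = 29.1 hours

29.1 hours


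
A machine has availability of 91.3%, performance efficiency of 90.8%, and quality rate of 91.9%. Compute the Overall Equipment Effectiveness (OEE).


Formula: OEE = Availability * Performance * Quality / 10000
A * P = 91.3% * 90.8% / 100 = 82.9%
OEE = 82.9% * 91.9% / 100 = 76.2%

76.2%


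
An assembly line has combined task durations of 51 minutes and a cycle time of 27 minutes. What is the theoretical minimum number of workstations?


Formula: N_min = ceil(Sum of Task Times / Cycle Time)
N_min = ceil(51 min / 27 min) = ceil(1.8889)
N_min = 2 stations

2


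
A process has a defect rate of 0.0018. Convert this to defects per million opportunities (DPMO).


DPMO = defect_rate * 1000000 = 0.0018 * 1000000

1800


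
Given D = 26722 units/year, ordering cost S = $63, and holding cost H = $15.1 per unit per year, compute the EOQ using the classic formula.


Formula: EOQ = sqrt(2 * D * S / H)
Numerator: 2 * 26722 * 63 = 3366972
2DS/H = 3366972 / 15.1 = 222978.3
EOQ = sqrt(222978.3) = 472.2 units

472.2 units


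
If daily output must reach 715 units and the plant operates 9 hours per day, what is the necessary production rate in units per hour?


Formula: Production Rate = Daily Demand / Available Hours
Rate = 715 units/day / 9 hours/day
Rate = 79.4 units/hour

79.4 units/hour


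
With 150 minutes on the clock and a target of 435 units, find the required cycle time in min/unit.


Formula: CT = Available Time / Number of Units
CT = 150 min / 435 units
CT = 0.34 min/unit

0.34 min/unit


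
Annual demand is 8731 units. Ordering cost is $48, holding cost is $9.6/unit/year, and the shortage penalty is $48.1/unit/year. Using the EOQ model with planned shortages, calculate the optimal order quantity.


Formula: EOQ* = sqrt(2DS/H) * sqrt((H+P)/P)
Base EOQ = sqrt(2*8731*48/9.6) = 295.48 units
Correction = sqrt((9.6+48.1)/48.1) = 1.09526
EOQ* = 295.48 * 1.09526 = 323.6 units

323.6 units


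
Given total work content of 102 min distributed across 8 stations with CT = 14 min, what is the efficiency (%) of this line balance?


Formula: Efficiency = Sum of Task Times / (N_stations * CT) * 100
Total station capacity = 8 stations * 14 min = 112 min
Efficiency = 102 / 112 * 100 = 91.1%

91.1%


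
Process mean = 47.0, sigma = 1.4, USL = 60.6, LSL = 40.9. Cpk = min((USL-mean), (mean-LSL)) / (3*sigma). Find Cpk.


Cpu = (60.6 - 47.0) / (3 * 1.4) = 3.24
Cpl = (47.0 - 40.9) / (3 * 1.4) = 1.45
Cpk = min(3.24, 1.45) = 1.45

1.45


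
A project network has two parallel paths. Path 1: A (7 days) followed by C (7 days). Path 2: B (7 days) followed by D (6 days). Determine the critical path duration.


Path 1 = 7 + 7 = 14 days
Path 2 = 7 + 6 = 13 days
Duration = max(14, 13) = 14 days

14 days


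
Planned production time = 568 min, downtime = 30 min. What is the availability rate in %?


Formula: Availability = (Planned Time - Downtime) / Planned Time * 100
Uptime = 568 - 30 = 538 min
Availability = 538 / 568 * 100 = 94.7%

94.7%


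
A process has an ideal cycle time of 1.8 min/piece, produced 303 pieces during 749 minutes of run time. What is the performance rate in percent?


Formula: Performance = (Ideal CT * Total Count) / Run Time * 100
Ideal output time = 1.8 * 303 = 545.4 min
Performance = 545.4 / 749 * 100 = 72.8%

72.8%


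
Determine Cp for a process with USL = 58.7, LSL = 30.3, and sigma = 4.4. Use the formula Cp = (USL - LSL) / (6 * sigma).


Cp = (58.7 - 30.3) / (6 * 4.4)

1.08


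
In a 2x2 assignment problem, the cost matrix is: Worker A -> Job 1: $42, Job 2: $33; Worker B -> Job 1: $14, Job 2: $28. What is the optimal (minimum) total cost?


Option 1: A->1 + B->2 = $42 + $28 = $70
Option 2: A->2 + B->1 = $33 + $14 = $47
Min cost = min($70, $47) = $47

$47


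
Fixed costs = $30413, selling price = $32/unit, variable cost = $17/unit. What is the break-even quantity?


Formula: BEQ = Fixed Costs / (Price - Variable Cost)
Contribution margin = $32 - $17 = $15/unit
BEQ = ceil($30413 / $15/unit) = ceil(2027.53) = 2028 units

2028 units


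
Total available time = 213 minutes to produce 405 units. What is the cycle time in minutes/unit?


Formula: CT = Available Time / Number of Units
CT = 213 min / 405 units
CT = 0.53 min/unit

0.53 min/unit


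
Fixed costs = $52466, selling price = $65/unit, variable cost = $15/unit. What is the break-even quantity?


Formula: BEQ = Fixed Costs / (Price - Variable Cost)
Contribution margin = $65 - $15 = $50/unit
BEQ = ceil($52466 / $50/unit) = ceil(1049.32) = 1050 units

1050 units


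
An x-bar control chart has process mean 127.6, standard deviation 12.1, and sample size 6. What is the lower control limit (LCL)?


LCL = 127.6 - 3 * 12.1 / sqrt(6)

112.78


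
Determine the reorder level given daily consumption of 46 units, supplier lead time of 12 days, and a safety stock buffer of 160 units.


Formula: ROP = (Daily Demand * Lead Time) + Safety Stock
Demand during lead time = 46 * 12 = 552 units
ROP = 552 + 160 = 712 units

712 units


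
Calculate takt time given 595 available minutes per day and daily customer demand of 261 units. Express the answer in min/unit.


Formula: Takt Time = Available Production Time / Customer Demand
Takt = 595 min/day / 261 units/day
Takt = 2.28 min/unit

2.28 min/unit


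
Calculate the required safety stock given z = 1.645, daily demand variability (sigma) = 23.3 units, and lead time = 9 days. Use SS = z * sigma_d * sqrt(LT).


Formula: SS = z * sigma_d * sqrt(LT)
sqrt(LT) = sqrt(9) = 3.0
SS = 1.645 * 23.3 * 3.0
SS = 115.0 units

115.0 units


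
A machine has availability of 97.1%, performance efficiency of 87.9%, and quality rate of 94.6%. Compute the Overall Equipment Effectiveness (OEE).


Formula: OEE = Availability * Performance * Quality / 10000
A * P = 97.1% * 87.9% / 100 = 85.35%
OEE = 85.35% * 94.6% / 100 = 80.7%

80.7%


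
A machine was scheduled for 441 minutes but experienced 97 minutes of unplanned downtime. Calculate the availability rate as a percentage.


Formula: Availability = (Planned Time - Downtime) / Planned Time * 100
Uptime = 441 - 97 = 344 min
Availability = 344 / 441 * 100 = 78.0%

78.0%


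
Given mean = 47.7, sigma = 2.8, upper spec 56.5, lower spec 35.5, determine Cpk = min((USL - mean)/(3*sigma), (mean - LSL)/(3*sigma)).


Cpu = (56.5 - 47.7) / (3 * 2.8) = 1.05
Cpl = (47.7 - 35.5) / (3 * 2.8) = 1.45
Cpk = min(1.05, 1.45) = 1.05

1.05


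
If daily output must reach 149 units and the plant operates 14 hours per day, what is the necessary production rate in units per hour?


Formula: Production Rate = Daily Demand / Available Hours
Rate = 149 units/day / 14 hours/day
Rate = 10.6 units/hour

10.6 units/hour


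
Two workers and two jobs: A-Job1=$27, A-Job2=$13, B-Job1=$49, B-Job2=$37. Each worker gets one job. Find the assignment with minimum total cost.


Option 1: A->1 + B->2 = $27 + $37 = $64
Option 2: A->2 + B->1 = $13 + $49 = $62
Min cost = min($64, $62) = $62

$62


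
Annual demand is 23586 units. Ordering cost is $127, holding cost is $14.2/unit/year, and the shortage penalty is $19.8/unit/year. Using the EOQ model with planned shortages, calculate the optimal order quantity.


Formula: EOQ* = sqrt(2DS/H) * sqrt((H+P)/P)
Base EOQ = sqrt(2*23586*127/14.2) = 649.53 units
Correction = sqrt((14.2+19.8)/19.8) = 1.31041
EOQ* = 649.53 * 1.31041 = 851.2 units

851.2 units


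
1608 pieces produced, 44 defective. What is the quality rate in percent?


Formula: Quality Rate = Good Pieces / Total Pieces * 100
Good pieces = 1608 - 44 = 1564
QR = 1564 / 1608 * 100 = 97.3%

97.3%


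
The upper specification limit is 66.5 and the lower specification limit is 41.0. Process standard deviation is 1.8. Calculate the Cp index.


Cp = (66.5 - 41.0) / (6 * 1.8)

2.36


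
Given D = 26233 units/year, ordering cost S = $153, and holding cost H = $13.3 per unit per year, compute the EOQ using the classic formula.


Formula: EOQ = sqrt(2 * D * S / H)
Numerator: 2 * 26233 * 153 = 8027298
2DS/H = 8027298 / 13.3 = 603556.2
EOQ = sqrt(603556.2) = 776.9 units

776.9 units


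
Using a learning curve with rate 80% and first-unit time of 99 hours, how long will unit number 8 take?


Formula: T_n = T_1 * (learning_rate)^(log2(n)) where learning_rate = rate/100
Doublings = log2(8) = 3
T_n = 99 * 0.8^3
T_n = 99 * 0.512 = 50.7 hours

50.7 hours


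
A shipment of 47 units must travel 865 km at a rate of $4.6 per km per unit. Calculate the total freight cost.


TC = dist * cost * units = 865 * 4.6 * 47 = $187013.00

$187013.00


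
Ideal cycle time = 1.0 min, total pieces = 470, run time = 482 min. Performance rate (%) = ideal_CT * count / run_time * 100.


Formula: Performance = (Ideal CT * Total Count) / Run Time * 100
Ideal output time = 1.0 * 470 = 470.0 min
Performance = 470.0 / 482 * 100 = 97.5%

97.5%


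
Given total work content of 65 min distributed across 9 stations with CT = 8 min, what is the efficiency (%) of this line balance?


Formula: Efficiency = Sum of Task Times / (N_stations * CT) * 100
Total station capacity = 9 stations * 8 min = 72 min
Efficiency = 65 / 72 * 100 = 90.3%

90.3%


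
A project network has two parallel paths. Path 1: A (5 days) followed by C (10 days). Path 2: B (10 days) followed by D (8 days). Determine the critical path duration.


Path 1 = 5 + 10 = 15 days
Path 2 = 10 + 8 = 18 days
Duration = max(15, 18) = 18 days

18 days


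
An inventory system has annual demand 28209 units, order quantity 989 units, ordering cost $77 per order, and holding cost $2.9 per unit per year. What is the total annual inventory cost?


TC = 28209/989 * 77 + 989/2 * 2.9

$3630.30


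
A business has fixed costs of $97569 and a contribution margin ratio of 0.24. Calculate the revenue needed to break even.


Formula: BER = Fixed Costs / Contribution Margin Ratio
BER = $97569 / 0.24
BER = $406537.50 (to the nearest cent)

$406537.50


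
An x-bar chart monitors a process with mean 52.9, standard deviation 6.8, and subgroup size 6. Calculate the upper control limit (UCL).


UCL = 52.9 + 3 * 6.8 / sqrt(6)

61.23


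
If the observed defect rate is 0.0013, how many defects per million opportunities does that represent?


DPMO = defect_rate * 1000000 = 0.0013 * 1000000

1300


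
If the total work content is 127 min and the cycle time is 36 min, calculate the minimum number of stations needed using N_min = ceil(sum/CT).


Formula: N_min = ceil(Sum of Task Times / Cycle Time)
N_min = ceil(127 min / 36 min) = ceil(3.5278)
N_min = 4 stations

4


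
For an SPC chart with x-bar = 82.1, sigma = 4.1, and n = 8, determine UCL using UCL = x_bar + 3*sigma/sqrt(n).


UCL = 82.1 + 3 * 4.1 / sqrt(8)

86.45


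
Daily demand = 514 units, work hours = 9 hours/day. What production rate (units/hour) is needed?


Formula: Production Rate = Daily Demand / Available Hours
Rate = 514 units/day / 9 hours/day
Rate = 57.1 units/hour

57.1 units/hour
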